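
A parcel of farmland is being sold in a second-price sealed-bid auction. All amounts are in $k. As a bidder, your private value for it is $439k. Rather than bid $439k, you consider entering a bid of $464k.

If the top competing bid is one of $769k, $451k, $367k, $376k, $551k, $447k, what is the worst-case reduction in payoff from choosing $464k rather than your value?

$769k: same outcome either way → loss $0k.
$451k: truthful gives $0k, deviation gives −$12k → loss $12k.
$367k: same outcome either way → loss $0k.
$376k: same outcome either way → loss $0k.
$551k: same outcome either way → loss $0k.
$447k: truthful gives $0k, deviation gives −$8k → loss $8k.
Maximum loss: $12k.

$12k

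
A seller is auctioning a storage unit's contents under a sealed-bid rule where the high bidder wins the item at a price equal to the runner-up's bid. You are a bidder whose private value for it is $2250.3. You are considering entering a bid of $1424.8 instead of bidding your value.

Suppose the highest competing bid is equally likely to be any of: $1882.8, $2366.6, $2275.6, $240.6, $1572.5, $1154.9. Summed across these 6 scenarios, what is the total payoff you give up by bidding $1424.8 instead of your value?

The deviation costs you only when the competing bid falls strictly between $1424.8 and $2250.3; elsewhere both bids give the same outcome.
$1882.8: truthful payoff $367.5, deviation payoff $0 → loss $367.5.
$2366.6: outcomes coincide → loss $0.
$2275.6: outcomes coincide → loss $0.
$240.6: outcomes coincide → loss $0.
$1572.5: truthful payoff $677.8, deviation payoff $0 → loss $677.8.
$1154.9: outcomes coincide → loss $0.
Total loss = $367.5 + $677.8 = $1045.3.

$1045.3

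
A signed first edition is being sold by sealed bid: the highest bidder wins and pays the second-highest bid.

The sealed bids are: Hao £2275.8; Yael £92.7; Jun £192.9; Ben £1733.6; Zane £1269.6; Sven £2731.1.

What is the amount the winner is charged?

Highest bid: Sven at £2731.1, so Sven wins.
Second-highest bid: Hao at £2275.8 — that is the price the winner pays.

£2275.8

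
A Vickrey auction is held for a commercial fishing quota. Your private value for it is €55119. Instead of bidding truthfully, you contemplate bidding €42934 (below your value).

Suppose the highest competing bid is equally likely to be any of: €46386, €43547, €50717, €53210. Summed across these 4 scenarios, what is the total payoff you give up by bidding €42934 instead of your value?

The deviation costs you only when the competing bid falls strictly between €42934 and €55119; elsewhere both bids give the same outcome.
€46386: truthful payoff €8733, deviation payoff €0 → loss €8733.
€43547: truthful payoff €11572, deviation payoff €0 → loss €11572.
€50717: truthful payoff €4402, deviation payoff €0 → loss €4402.
€53210: truthful payoff €1909, deviation payoff €0 → loss €1909.
Total loss = €8733 + €11572 + €4402 + €1909 = €26616.

€26616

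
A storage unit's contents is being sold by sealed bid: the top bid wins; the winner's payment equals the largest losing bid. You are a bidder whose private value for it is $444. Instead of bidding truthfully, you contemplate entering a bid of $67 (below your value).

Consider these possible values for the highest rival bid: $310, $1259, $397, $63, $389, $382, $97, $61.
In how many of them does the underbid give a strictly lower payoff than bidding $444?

5

The deviation hurts exactly when the highest competing bid lies strictly between $67 and $444 — underbidding then forfeits a profitable win.
$310: inside the interval → strictly worse (loss $134).
$1259: above both → same outcome either way.
$397: inside the interval → strictly worse (loss $47).
$63: below both → same outcome either way.
$389: inside the interval → strictly worse (loss $55).
$382: inside the interval → strictly worse (loss $62).
$97: inside the interval → strictly worse (loss $347).
$61: below both → same outcome either way.
Count: 5.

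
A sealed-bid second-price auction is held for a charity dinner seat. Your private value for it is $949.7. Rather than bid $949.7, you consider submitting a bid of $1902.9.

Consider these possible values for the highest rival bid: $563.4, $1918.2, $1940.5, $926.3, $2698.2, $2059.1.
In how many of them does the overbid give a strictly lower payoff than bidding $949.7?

The deviation hurts exactly when the highest competing bid lies strictly between $949.7 and $1902.9 — overbidding then wins at a price above your value.
$563.4: below both → same outcome either way.
$1918.2: above both → same outcome either way.
$1940.5: above both → same outcome either way.
$926.3: below both → same outcome either way.
$2698.2: above both → same outcome either way.
$2059.1: above both → same outcome either way.
Count: 0.

0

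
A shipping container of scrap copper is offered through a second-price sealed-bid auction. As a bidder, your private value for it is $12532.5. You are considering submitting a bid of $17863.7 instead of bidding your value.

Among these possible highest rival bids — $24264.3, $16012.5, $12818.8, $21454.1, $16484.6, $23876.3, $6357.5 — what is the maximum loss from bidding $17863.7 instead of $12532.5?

$24264.3: same outcome either way → loss $0.
$16012.5: truthful gives $0, deviation gives −$3480 → loss $3480.
$12818.8: truthful gives $0, deviation gives −$286.3 → loss $286.3.
$21454.1: same outcome either way → loss $0.
$16484.6: truthful gives $0, deviation gives −$3952.1 → loss $3952.1.
$23876.3: same outcome either way → loss $0.
$6357.5: same outcome either way → loss $0.
Maximum loss: $3952.1.

$3952.1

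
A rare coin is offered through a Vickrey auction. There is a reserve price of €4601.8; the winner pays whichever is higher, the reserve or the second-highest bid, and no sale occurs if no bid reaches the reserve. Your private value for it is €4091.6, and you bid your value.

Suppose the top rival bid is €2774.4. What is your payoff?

Your bid €4091.6 is the highest bid but falls below the reserve €4601.8, so the item goes unsold. Payoff €0.

€0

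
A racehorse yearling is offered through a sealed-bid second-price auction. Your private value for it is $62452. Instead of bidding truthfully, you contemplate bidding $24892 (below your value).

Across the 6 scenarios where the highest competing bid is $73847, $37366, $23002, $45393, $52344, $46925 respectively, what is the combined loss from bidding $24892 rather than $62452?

The deviation costs you only when the competing bid falls strictly between $24892 and $62452; elsewhere both bids give the same outcome.
$73847: outcomes coincide → loss $0.
$37366: truthful payoff $25086, deviation payoff $0 → loss $25086.
$23002: outcomes coincide → loss $0.
$45393: truthful payoff $17059, deviation payoff $0 → loss $17059.
$52344: truthful payoff $10108, deviation payoff $0 → loss $10108.
$46925: truthful payoff $15527, deviation payoff $0 → loss $15527.
Total loss = $25086 + $17059 + $10108 + $15527 = $67780.

$67780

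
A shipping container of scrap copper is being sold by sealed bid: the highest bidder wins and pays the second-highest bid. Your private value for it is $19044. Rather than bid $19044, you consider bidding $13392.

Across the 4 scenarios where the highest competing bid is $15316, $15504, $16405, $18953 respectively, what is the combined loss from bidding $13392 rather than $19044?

The deviation costs you only when the competing bid falls strictly between $13392 and $19044; elsewhere both bids give the same outcome.
$15316: truthful payoff $3728, deviation payoff $0 → loss $3728.
$15504: truthful payoff $3540, deviation payoff $0 → loss $3540.
$16405: truthful payoff $2639, deviation payoff $0 → loss $2639.
$18953: truthful payoff $91, deviation payoff $0 → loss $91.
Total loss = $3728 + $3540 + $2639 + $91 = $9998.

$9998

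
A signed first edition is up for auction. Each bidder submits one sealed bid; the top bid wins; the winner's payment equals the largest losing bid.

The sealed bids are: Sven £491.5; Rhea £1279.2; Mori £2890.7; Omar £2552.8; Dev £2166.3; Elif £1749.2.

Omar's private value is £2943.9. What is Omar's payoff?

Highest bid: Mori at £2890.7, so Mori wins.
Second-highest bid: Omar at £2552.8 — that is the price the winner pays.
Omar did not win, so Omar pays nothing and receives nothing: payoff £0.

£0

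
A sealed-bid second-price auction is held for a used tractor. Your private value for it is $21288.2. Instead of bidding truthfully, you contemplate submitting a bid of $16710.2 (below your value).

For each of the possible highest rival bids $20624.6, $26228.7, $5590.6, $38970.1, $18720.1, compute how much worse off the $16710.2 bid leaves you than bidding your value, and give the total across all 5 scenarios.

The deviation costs you only when the competing bid falls strictly between $16710.2 and $21288.2; elsewhere both bids give the same outcome.
$20624.6: truthful payoff $663.6, deviation payoff $0 → loss $663.6.
$26228.7: outcomes coincide → loss $0.
$5590.6: outcomes coincide → loss $0.
$38970.1: outcomes coincide → loss $0.
$18720.1: truthful payoff $2568.1, deviation payoff $0 → loss $2568.1.
Total loss = $663.6 + $2568.1 = $3231.7.

$3231.7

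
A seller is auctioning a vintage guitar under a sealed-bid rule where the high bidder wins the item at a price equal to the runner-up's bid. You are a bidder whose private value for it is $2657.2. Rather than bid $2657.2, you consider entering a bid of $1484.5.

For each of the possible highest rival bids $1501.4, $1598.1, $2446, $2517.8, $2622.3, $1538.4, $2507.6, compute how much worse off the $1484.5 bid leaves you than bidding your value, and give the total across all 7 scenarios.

The deviation costs you only when the competing bid falls strictly between $1484.5 and $2657.2; elsewhere both bids give the same outcome.
$1501.4: truthful payoff $1155.8, deviation payoff $0 → loss $1155.8.
$1598.1: truthful payoff $1059.1, deviation payoff $0 → loss $1059.1.
$2446: truthful payoff $211.2, deviation payoff $0 → loss $211.2.
$2517.8: truthful payoff $139.4, deviation payoff $0 → loss $139.4.
$2622.3: truthful payoff $34.9, deviation payoff $0 → loss $34.9.
$1538.4: truthful payoff $1118.8, deviation payoff $0 → loss $1118.8.
$2507.6: truthful payoff $149.6, deviation payoff $0 → loss $149.6.
Total loss = $1155.8 + $1059.1 + $211.2 + $139.4 + $34.9 + $1118.8 + $149.6 = $3868.8.
In a second-price auction your bid sets only whether you win, not what you pay, so bidding your true value is weakly dominant.

$3868.8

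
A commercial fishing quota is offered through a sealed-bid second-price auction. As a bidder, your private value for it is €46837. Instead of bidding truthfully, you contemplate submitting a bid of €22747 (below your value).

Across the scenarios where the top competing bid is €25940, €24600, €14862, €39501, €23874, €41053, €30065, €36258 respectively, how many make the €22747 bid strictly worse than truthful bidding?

The deviation hurts exactly when the highest competing bid lies strictly between €22747 and €46837 — underbidding then forfeits a profitable win.
€25940: inside the interval → strictly worse (loss €20897).
€24600: inside the interval → strictly worse (loss €22237).
€14862: below both → same outcome either way.
€39501: inside the interval → strictly worse (loss €7336).
€23874: inside the interval → strictly worse (loss €22963).
€41053: inside the interval → strictly worse (loss €5784).
€30065: inside the interval → strictly worse (loss €16772).
€36258: inside the interval → strictly worse (loss €10579).
Count: 7.

7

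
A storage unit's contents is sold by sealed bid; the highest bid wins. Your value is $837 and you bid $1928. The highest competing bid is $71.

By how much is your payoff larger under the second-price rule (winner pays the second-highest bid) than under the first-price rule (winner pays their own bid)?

$1857

You have the highest bid, so you win under either rule.
Second-price: pay $71 → payoff $766.
First-price: pay your own bid $1928 → payoff −$1091.
Difference = $766 − (−$1091) = $1857.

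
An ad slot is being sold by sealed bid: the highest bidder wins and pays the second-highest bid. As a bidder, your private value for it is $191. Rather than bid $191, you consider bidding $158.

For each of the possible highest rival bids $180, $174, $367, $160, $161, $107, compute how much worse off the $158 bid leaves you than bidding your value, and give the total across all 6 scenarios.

$89

The deviation costs you only when the competing bid falls strictly between $158 and $191; elsewhere both bids give the same outcome.
$180: truthful payoff $11, deviation payoff $0 → loss $11.
$174: truthful payoff $17, deviation payoff $0 → loss $17.
$367: outcomes coincide → loss $0.
$160: truthful payoff $31, deviation payoff $0 → loss $31.
$161: truthful payoff $30, deviation payoff $0 → loss $30.
$107: outcomes coincide → loss $0.
Total loss = $11 + $17 + $31 + $30 = $89.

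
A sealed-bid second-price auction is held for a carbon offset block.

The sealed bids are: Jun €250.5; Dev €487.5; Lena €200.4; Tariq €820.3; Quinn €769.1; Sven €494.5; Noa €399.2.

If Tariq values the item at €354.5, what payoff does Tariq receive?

−€414.6

Highest bid: Tariq at €820.3, so Tariq wins.
Second-highest bid: Quinn at €769.1 — that is the price the winner pays.
Tariq's payoff = value − price = €354.5 − €769.1 = −€414.6.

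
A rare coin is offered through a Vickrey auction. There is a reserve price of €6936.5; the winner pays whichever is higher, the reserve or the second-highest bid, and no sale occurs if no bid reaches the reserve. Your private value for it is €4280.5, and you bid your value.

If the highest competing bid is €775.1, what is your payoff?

Your bid €4280.5 is the highest bid but falls below the reserve €6936.5, so the item goes unsold. Payoff €0.

€0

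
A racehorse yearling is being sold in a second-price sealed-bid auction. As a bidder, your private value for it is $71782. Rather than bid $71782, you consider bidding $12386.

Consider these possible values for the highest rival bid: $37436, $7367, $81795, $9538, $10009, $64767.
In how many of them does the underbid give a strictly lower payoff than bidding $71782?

2

The deviation hurts exactly when the highest competing bid lies strictly between $12386 and $71782 — underbidding then forfeits a profitable win.
$37436: inside the interval → strictly worse (loss $34346).
$7367: below both → same outcome either way.
$81795: above both → same outcome either way.
$9538: below both → same outcome either way.
$10009: below both → same outcome either way.
$64767: inside the interval → strictly worse (loss $7015).
Count: 2.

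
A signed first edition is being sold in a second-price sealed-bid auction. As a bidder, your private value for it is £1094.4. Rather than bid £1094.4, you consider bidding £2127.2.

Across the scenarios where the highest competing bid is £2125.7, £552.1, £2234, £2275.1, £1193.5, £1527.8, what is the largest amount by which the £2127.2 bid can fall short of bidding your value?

£1031.3

£2125.7: truthful gives £0, deviation gives −£1031.3 → loss £1031.3.
£552.1: same outcome either way → loss £0.
£2234: same outcome either way → loss £0.
£2275.1: same outcome either way → loss £0.
£1193.5: truthful gives £0, deviation gives −£99.1 → loss £99.1.
£1527.8: truthful gives £0, deviation gives −£433.4 → loss £433.4.
Maximum loss: £1031.3.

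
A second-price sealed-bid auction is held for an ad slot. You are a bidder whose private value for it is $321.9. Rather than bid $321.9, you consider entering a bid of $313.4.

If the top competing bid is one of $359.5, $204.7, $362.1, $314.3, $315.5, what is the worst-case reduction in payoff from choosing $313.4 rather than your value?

$359.5: same outcome either way → loss $0.
$204.7: same outcome either way → loss $0.
$362.1: same outcome either way → loss $0.
$314.3: truthful gives $7.6, deviation gives $0 → loss $7.6.
$315.5: truthful gives $6.4, deviation gives $0 → loss $6.4.
Maximum loss: $7.6.

$7.6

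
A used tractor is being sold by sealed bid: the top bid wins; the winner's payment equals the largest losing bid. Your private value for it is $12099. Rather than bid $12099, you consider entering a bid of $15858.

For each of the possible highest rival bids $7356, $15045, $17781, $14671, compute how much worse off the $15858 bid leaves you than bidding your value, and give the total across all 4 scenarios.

$5518

The deviation costs you only when the competing bid falls strictly between $12099 and $15858; elsewhere both bids give the same outcome.
$7356: outcomes coincide → loss $0.
$15045: truthful payoff $0, deviation payoff −$2946 → loss $2946.
$17781: outcomes coincide → loss $0.
$14671: truthful payoff $0, deviation payoff −$2572 → loss $2572.
Total loss = $2946 + $2572 = $5518.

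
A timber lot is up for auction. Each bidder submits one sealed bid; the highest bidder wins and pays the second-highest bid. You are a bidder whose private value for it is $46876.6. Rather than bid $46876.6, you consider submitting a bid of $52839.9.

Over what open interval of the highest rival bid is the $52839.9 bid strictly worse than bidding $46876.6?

If the competing bid is below $46876.6, both bids win at the same price — no difference.
If it is above $52839.9, both bids lose — no difference.
If it lies strictly between $46876.6 and $52839.9, bidding your value loses (payoff 0) while bidding $52839.9 wins at a price above your value (payoff negative).
So the deviation strictly hurts on the open interval ($46876.6, $52839.9).
Truthful bidding weakly dominates here: raising your bid can only win items priced above your value, and lowering it can only forfeit items priced below.

($46876.6, $52839.9)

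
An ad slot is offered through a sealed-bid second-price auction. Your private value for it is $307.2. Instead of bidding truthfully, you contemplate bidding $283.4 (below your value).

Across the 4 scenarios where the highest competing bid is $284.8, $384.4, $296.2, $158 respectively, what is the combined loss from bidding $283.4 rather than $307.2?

$33.4

The deviation costs you only when the competing bid falls strictly between $283.4 and $307.2; elsewhere both bids give the same outcome.
$284.8: truthful payoff $22.4, deviation payoff $0 → loss $22.4.
$384.4: outcomes coincide → loss $0.
$296.2: truthful payoff $11, deviation payoff $0 → loss $11.
$158: outcomes coincide → loss $0.
Total loss = $22.4 + $11 = $33.4.
In a second-price auction your bid sets only whether you win, not what you pay, so bidding your true value is weakly dominant.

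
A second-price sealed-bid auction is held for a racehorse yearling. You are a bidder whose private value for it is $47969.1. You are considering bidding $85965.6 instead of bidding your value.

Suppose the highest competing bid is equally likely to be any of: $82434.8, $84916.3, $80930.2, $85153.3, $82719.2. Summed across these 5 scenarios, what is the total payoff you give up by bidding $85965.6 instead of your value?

The deviation costs you only when the competing bid falls strictly between $47969.1 and $85965.6; elsewhere both bids give the same outcome.
$82434.8: truthful payoff $0, deviation payoff −$34465.7 → loss $34465.7.
$84916.3: truthful payoff $0, deviation payoff −$36947.2 → loss $36947.2.
$80930.2: truthful payoff $0, deviation payoff −$32961.1 → loss $32961.1.
$85153.3: truthful payoff $0, deviation payoff −$37184.2 → loss $37184.2.
$82719.2: truthful payoff $0, deviation payoff −$34750.1 → loss $34750.1.
Total loss = $34465.7 + $36947.2 + $32961.1 + $37184.2 + $34750.1 = $176308.3.

$176308.3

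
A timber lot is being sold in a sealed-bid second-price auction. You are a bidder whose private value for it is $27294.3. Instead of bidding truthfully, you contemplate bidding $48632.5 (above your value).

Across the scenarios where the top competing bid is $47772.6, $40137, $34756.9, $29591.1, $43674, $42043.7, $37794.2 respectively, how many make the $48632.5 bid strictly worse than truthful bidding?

The deviation hurts exactly when the highest competing bid lies strictly between $27294.3 and $48632.5 — overbidding then wins at a price above your value.
$47772.6: inside the interval → strictly worse (loss $20478.3).
$40137: inside the interval → strictly worse (loss $12842.7).
$34756.9: inside the interval → strictly worse (loss $7462.6).
$29591.1: inside the interval → strictly worse (loss $2296.8).
$43674: inside the interval → strictly worse (loss $16379.7).
$42043.7: inside the interval → strictly worse (loss $14749.4).
$37794.2: inside the interval → strictly worse (loss $10499.9).
Count: 7.

7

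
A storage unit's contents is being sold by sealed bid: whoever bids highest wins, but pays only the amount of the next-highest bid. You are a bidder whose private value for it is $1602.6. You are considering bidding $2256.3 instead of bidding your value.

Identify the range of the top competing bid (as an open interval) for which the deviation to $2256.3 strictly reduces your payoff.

($1602.6, $2256.3)

If the competing bid is below $1602.6, both bids win at the same price — no difference.
If it is above $2256.3, both bids lose — no difference.
If it lies strictly between $1602.6 and $2256.3, bidding your value loses (payoff 0) while bidding $2256.3 wins at a price above your value (payoff negative).
So the deviation strictly hurts on the open interval ($1602.6, $2256.3).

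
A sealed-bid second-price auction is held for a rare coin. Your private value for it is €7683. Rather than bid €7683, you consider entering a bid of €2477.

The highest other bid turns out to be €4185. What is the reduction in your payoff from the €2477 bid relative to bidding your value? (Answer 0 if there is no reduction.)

Bidding your value €7683: you win (since €7683 > €4185) and pay €4185. Payoff €3498.
Bidding €2477: you lose. Payoff €0.
The competing bid €4185 lies between your shaded bid and your value, so underbidding forfeits an item you could have won at a profitable price.
Loss from deviating = €3498 − (€0) = €3498.
Because the price is fixed by the runner-up's bid, deviating from your value can only change a good outcome into a bad one — never the reverse.

€3498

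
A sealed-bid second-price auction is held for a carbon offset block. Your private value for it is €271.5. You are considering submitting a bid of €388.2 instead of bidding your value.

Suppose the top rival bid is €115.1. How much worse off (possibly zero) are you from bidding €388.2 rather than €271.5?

€0

Bidding your value €271.5: you win (since €271.5 > €115.1) and pay €115.1. Payoff €156.4.
Bidding €388.2: you win and pay €115.1. Payoff €271.5 − €115.1 = €156.4.
Difference = €156.4 − €156.4 = €0; both bids lead to the same outcome because the competing bid is below both your value and your alternative bid.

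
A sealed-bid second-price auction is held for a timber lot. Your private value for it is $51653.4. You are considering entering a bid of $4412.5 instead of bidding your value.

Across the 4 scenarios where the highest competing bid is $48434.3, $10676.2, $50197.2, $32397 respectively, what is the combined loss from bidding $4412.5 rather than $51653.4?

$64908.9

The deviation costs you only when the competing bid falls strictly between $4412.5 and $51653.4; elsewhere both bids give the same outcome.
$48434.3: truthful payoff $3219.1, deviation payoff $0 → loss $3219.1.
$10676.2: truthful payoff $40977.2, deviation payoff $0 → loss $40977.2.
$50197.2: truthful payoff $1456.2, deviation payoff $0 → loss $1456.2.
$32397: truthful payoff $19256.4, deviation payoff $0 → loss $19256.4.
Total loss = $3219.1 + $40977.2 + $1456.2 + $19256.4 = $64908.9.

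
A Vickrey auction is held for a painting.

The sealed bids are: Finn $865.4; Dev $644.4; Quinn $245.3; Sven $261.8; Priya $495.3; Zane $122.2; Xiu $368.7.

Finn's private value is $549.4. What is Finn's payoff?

Highest bid: Finn at $865.4, so Finn wins.
Second-highest bid: Dev at $644.4 — that is the price the winner pays.
Finn's payoff = value − price = $549.4 − $644.4 = −$95.

−$95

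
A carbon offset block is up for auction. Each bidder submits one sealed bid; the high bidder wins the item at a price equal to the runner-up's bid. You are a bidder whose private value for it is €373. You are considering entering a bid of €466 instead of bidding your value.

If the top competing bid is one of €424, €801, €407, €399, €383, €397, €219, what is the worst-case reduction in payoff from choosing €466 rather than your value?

€51

€424: truthful gives €0, deviation gives −€51 → loss €51.
€801: same outcome either way → loss €0.
€407: truthful gives €0, deviation gives −€34 → loss €34.
€399: truthful gives €0, deviation gives −€26 → loss €26.
€383: truthful gives €0, deviation gives −€10 → loss €10.
€397: truthful gives €0, deviation gives −€24 → loss €24.
€219: same outcome either way → loss €0.
Maximum loss: €51.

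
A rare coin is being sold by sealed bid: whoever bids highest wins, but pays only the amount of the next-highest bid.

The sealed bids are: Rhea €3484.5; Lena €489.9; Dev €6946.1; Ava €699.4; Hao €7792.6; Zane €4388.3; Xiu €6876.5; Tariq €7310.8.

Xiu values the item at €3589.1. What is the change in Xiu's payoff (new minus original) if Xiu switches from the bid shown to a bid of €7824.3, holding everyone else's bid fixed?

−€4203.5

The highest bid among the other bidders is €7792.6; Xiu's bid doesn't change that.
Original bid €6876.5: Xiu is not highest (top rival bid is €7792.6); payoff €0.
Alternative bid €7824.3: Xiu is highest, pays the top rival bid €7792.6; payoff €3589.1 − €7792.6 = −€4203.5.
Change in payoff = −€4203.5 − (€0) = −€4203.5.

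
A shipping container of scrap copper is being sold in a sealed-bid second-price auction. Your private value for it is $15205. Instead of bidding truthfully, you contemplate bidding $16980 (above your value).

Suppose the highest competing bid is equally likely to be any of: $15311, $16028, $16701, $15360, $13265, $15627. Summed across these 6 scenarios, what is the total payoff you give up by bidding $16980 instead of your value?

$3002

The deviation costs you only when the competing bid falls strictly between $15205 and $16980; elsewhere both bids give the same outcome.
$15311: truthful payoff $0, deviation payoff −$106 → loss $106.
$16028: truthful payoff $0, deviation payoff −$823 → loss $823.
$16701: truthful payoff $0, deviation payoff −$1496 → loss $1496.
$15360: truthful payoff $0, deviation payoff −$155 → loss $155.
$13265: outcomes coincide → loss $0.
$15627: truthful payoff $0, deviation payoff −$422 → loss $422.
Total loss = $106 + $823 + $1496 + $155 + $422 = $3002.
Because the price is fixed by the runner-up's bid, deviating from your value can only change a good outcome into a bad one — never the reverse.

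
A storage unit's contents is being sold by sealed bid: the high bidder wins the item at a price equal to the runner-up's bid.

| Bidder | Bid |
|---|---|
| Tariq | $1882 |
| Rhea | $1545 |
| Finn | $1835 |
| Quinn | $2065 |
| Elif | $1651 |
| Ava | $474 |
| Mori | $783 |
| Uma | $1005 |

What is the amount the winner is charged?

$1882

Highest bid: Quinn at $2065, so Quinn wins.
Second-highest bid: Tariq at $1882 — that is the price the winner pays.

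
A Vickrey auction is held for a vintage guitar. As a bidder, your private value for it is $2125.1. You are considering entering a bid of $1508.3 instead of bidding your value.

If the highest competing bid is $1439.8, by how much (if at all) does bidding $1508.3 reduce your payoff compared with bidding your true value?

Bidding your value $2125.1: you win (since $2125.1 > $1439.8) and pay $1439.8. Payoff $685.3.
Bidding $1508.3: you win and pay $1439.8. Payoff $2125.1 − $1439.8 = $685.3.
Difference = $685.3 − $685.3 = $0; both bids lead to the same outcome because the competing bid is below both your value and your alternative bid.
Truthful bidding weakly dominates here: raising your bid can only win items priced above your value, and lowering it can only forfeit items priced below.

$0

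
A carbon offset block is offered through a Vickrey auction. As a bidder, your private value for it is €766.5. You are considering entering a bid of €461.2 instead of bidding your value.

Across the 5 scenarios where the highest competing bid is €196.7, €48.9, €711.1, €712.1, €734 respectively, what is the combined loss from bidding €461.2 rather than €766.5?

€142.3

The deviation costs you only when the competing bid falls strictly between €461.2 and €766.5; elsewhere both bids give the same outcome.
€196.7: outcomes coincide → loss €0.
€48.9: outcomes coincide → loss €0.
€711.1: truthful payoff €55.4, deviation payoff €0 → loss €55.4.
€712.1: truthful payoff €54.4, deviation payoff €0 → loss €54.4.
€734: truthful payoff €32.5, deviation payoff €0 → loss €32.5.
Total loss = €55.4 + €54.4 + €32.5 = €142.3.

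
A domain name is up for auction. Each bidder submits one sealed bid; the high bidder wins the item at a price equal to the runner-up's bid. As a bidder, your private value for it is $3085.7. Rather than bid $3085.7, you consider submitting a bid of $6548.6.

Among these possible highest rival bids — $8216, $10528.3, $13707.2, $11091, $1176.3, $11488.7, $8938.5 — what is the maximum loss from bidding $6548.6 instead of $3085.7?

$0

$8216: same outcome either way → loss $0.
$10528.3: same outcome either way → loss $0.
$13707.2: same outcome either way → loss $0.
$11091: same outcome either way → loss $0.
$1176.3: same outcome either way → loss $0.
$11488.7: same outcome either way → loss $0.
$8938.5: same outcome either way → loss $0.
Maximum loss: $0.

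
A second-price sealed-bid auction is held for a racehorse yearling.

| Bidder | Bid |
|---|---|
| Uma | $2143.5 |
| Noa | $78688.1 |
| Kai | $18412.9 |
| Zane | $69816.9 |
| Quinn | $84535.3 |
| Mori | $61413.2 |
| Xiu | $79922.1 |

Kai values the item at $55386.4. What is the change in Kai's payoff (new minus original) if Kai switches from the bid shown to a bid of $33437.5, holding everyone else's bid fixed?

The highest bid among the other bidders is $84535.3; Kai's bid doesn't change that.
Original bid $18412.9: Kai is not highest (top rival bid is $84535.3); payoff $0.
Alternative bid $33437.5: Kai is not highest (top rival bid is $84535.3); payoff $0.
Change in payoff = $0 − ($0) = $0.

$0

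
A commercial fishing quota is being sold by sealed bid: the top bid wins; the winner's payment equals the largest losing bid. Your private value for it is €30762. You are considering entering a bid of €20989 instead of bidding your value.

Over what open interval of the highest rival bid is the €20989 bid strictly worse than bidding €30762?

If the competing bid is below €20989, both bids win at the same price — no difference.
If it is above €30762, both bids lose — no difference.
If it lies strictly between €20989 and €30762, bidding your value wins at a price below your value (positive payoff) while bidding €20989 loses (payoff 0).
So the deviation strictly hurts on the open interval (€20989, €30762).

(€20989, €30762)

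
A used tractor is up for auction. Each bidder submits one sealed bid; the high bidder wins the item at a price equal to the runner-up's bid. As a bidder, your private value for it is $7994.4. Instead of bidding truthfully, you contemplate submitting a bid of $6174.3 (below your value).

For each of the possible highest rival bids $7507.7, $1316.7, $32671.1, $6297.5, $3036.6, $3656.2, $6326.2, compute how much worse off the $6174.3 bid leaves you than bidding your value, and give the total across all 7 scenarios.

The deviation costs you only when the competing bid falls strictly between $6174.3 and $7994.4; elsewhere both bids give the same outcome.
$7507.7: truthful payoff $486.7, deviation payoff $0 → loss $486.7.
$1316.7: outcomes coincide → loss $0.
$32671.1: outcomes coincide → loss $0.
$6297.5: truthful payoff $1696.9, deviation payoff $0 → loss $1696.9.
$3036.6: outcomes coincide → loss $0.
$3656.2: outcomes coincide → loss $0.
$6326.2: truthful payoff $1668.2, deviation payoff $0 → loss $1668.2.
Total loss = $486.7 + $1696.9 + $1668.2 = $3851.8.

$3851.8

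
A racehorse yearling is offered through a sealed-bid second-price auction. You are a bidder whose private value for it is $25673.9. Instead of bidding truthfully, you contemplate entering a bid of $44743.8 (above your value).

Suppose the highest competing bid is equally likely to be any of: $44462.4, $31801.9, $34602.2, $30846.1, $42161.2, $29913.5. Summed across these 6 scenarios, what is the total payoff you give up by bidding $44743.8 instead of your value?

$59743.9

The deviation costs you only when the competing bid falls strictly between $25673.9 and $44743.8; elsewhere both bids give the same outcome.
$44462.4: truthful payoff $0, deviation payoff −$18788.5 → loss $18788.5.
$31801.9: truthful payoff $0, deviation payoff −$6128 → loss $6128.
$34602.2: truthful payoff $0, deviation payoff −$8928.3 → loss $8928.3.
$30846.1: truthful payoff $0, deviation payoff −$5172.2 → loss $5172.2.
$42161.2: truthful payoff $0, deviation payoff −$16487.3 → loss $16487.3.
$29913.5: truthful payoff $0, deviation payoff −$4239.6 → loss $4239.6.
Total loss = $18788.5 + $6128 + $8928.3 + $5172.2 + $16487.3 + $4239.6 = $59743.9.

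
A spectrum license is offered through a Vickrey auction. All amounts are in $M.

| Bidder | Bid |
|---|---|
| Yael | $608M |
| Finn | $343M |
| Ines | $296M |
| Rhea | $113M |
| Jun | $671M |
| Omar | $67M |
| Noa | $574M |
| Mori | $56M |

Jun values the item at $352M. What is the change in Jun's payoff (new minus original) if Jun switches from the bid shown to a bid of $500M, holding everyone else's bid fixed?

The highest bid among the other bidders is $608M; Jun's bid doesn't change that.
Original bid $671M: Jun is highest, pays the top rival bid $608M; payoff $352M − $608M = −$256M.
Alternative bid $500M: Jun is not highest (top rival bid is $608M); payoff $0M.
Change in payoff = $0M − (−$256M) = $256M.

$256M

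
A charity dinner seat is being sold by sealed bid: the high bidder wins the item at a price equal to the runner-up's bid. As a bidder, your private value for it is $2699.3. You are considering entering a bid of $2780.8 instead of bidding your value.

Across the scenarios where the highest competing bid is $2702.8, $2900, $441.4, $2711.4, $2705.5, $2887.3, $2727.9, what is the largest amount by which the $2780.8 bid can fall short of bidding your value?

$2702.8: truthful gives $0, deviation gives −$3.5 → loss $3.5.
$2900: same outcome either way → loss $0.
$441.4: same outcome either way → loss $0.
$2711.4: truthful gives $0, deviation gives −$12.1 → loss $12.1.
$2705.5: truthful gives $0, deviation gives −$6.2 → loss $6.2.
$2887.3: same outcome either way → loss $0.
$2727.9: truthful gives $0, deviation gives −$28.6 → loss $28.6.
Maximum loss: $28.6.

$28.6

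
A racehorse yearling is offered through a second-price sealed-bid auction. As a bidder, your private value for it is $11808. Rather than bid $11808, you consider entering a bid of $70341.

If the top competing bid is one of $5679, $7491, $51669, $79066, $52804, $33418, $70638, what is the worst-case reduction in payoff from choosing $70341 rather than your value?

$40996

$5679: same outcome either way → loss $0.
$7491: same outcome either way → loss $0.
$51669: truthful gives $0, deviation gives −$39861 → loss $39861.
$79066: same outcome either way → loss $0.
$52804: truthful gives $0, deviation gives −$40996 → loss $40996.
$33418: truthful gives $0, deviation gives −$21610 → loss $21610.
$70638: same outcome either way → loss $0.
Maximum loss: $40996.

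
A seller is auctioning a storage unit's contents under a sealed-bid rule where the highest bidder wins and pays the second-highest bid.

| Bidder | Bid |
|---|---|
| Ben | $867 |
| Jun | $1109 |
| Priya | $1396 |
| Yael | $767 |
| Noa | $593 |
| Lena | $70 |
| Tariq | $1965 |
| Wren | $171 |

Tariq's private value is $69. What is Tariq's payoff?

Highest bid: Tariq at $1965, so Tariq wins.
Second-highest bid: Priya at $1396 — that is the price the winner pays.
Tariq's payoff = value − price = $69 − $1396 = −$1327.

−$1327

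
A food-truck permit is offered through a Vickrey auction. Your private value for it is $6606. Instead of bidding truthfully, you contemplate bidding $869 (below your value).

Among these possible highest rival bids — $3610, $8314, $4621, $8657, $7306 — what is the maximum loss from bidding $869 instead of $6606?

$3610: truthful gives $2996, deviation gives $0 → loss $2996.
$8314: same outcome either way → loss $0.
$4621: truthful gives $1985, deviation gives $0 → loss $1985.
$8657: same outcome either way → loss $0.
$7306: same outcome either way → loss $0.
Maximum loss: $2996.

$2996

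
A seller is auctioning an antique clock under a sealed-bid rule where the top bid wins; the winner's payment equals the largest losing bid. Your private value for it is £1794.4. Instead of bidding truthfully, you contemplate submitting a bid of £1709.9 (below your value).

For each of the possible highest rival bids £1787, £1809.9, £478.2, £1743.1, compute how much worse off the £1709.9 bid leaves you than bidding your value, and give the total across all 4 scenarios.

£58.7

The deviation costs you only when the competing bid falls strictly between £1709.9 and £1794.4; elsewhere both bids give the same outcome.
£1787: truthful payoff £7.4, deviation payoff £0 → loss £7.4.
£1809.9: outcomes coincide → loss £0.
£478.2: outcomes coincide → loss £0.
£1743.1: truthful payoff £51.3, deviation payoff £0 → loss £51.3.
Total loss = £7.4 + £51.3 = £58.7.
Truthful bidding weakly dominates here: raising your bid can only win items priced above your value, and lowering it can only forfeit items priced below.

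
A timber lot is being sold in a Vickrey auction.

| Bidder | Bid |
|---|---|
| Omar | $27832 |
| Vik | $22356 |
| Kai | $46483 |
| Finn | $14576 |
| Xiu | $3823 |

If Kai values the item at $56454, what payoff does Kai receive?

Highest bid: Kai at $46483, so Kai wins.
Second-highest bid: Omar at $27832 — that is the price the winner pays.
Kai's payoff = value − price = $56454 − $27832 = $28622.

$28622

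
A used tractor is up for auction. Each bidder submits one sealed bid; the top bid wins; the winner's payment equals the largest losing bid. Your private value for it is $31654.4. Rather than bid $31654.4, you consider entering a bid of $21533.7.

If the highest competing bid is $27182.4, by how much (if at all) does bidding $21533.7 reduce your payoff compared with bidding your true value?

$4472

Bidding your value $31654.4: you win (since $31654.4 > $27182.4) and pay $27182.4. Payoff $4472.
Bidding $21533.7: you lose. Payoff $0.
The competing bid $27182.4 lies between your shaded bid and your value, so underbidding forfeits an item you could have won at a profitable price.
Loss from deviating = $4472 − ($0) = $4472.
Because the price is fixed by the runner-up's bid, deviating from your value can only change a good outcome into a bad one — never the reverse.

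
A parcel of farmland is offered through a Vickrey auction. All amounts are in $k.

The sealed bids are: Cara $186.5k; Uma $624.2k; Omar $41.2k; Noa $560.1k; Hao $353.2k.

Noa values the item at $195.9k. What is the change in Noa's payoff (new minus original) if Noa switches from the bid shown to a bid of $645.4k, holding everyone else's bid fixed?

The highest bid among the other bidders is $624.2k; Noa's bid doesn't change that.
Original bid $560.1k: Noa is not highest (top rival bid is $624.2k); payoff $0k.
Alternative bid $645.4k: Noa is highest, pays the top rival bid $624.2k; payoff $195.9k − $624.2k = −$428.3k.
Change in payoff = −$428.3k − ($0k) = −$428.3k.

−$428.3k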